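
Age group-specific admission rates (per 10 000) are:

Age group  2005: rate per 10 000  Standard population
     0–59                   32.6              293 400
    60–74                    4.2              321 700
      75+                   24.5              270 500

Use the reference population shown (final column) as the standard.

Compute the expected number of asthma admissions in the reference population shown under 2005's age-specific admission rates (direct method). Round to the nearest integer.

Expected asthma admissions = Σ (standard pop × age-specific rate ÷ 10 000)
= 293 400×32.6/10 000 + 321 700×4.2/10 000 + 270 500×24.5/10 000
= 956.48 + 135.11 + 662.73 = 1754.32.

1754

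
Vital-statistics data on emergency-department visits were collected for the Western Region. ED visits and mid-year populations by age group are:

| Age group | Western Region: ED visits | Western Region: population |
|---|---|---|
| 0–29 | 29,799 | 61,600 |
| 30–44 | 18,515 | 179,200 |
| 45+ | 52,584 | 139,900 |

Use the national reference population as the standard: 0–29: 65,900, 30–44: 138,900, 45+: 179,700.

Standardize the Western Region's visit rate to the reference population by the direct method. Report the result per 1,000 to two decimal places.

295.90

Age-specific rates per 1,000 for the Western Region: 483.750, 103.320, 375.868.
Standard total = 384,500; weights = 0.1714, 0.3612, 0.4674.
Standardized rate: 0.1714×483.750 + 0.3612×103.320 + 0.4674×375.868 = 295.9009 per 1,000.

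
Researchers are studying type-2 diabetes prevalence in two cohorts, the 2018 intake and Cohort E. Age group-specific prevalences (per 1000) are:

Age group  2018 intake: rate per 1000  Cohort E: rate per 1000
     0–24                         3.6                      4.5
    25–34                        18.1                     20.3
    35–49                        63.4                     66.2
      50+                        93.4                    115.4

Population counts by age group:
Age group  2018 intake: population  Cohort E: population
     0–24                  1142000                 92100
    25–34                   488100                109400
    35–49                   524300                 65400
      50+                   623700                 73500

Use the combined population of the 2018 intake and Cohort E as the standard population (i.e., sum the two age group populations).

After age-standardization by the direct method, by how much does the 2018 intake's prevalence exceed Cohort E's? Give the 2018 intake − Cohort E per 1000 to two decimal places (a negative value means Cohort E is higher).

Combined standard total = 3118500; weights = 0.3957, 0.1916, 0.1891, 0.2236.
The 2018 intake: 0.3957×3.6 + 0.1916×18.1 + 0.1891×63.4 + 0.2236×93.4 = 37.7627 per 1000.
Cohort E: 0.3957×4.5 + 0.1916×20.3 + 0.1891×66.2 + 0.2236×115.4 = 43.9884 per 1000.
Difference = 37.7627 − 43.9884 = -6.2257.

-6.23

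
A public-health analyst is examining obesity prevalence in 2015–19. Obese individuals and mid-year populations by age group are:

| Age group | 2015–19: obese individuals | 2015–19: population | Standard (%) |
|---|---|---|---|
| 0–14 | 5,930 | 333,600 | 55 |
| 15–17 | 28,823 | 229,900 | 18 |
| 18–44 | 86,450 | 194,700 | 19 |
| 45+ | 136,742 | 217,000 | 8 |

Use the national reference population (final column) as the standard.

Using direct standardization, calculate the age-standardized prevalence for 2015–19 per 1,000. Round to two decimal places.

167.12

Age-specific rates per 1,000 for 2015–19: 17.776, 125.372, 444.016, 630.147.
Standard weights: 0.55, 0.18, 0.19, 0.08.
Standardized rate: 0.5500×17.776 + 0.1800×125.372 + 0.1900×444.016 + 0.0800×630.147 = 167.1185 per 1,000.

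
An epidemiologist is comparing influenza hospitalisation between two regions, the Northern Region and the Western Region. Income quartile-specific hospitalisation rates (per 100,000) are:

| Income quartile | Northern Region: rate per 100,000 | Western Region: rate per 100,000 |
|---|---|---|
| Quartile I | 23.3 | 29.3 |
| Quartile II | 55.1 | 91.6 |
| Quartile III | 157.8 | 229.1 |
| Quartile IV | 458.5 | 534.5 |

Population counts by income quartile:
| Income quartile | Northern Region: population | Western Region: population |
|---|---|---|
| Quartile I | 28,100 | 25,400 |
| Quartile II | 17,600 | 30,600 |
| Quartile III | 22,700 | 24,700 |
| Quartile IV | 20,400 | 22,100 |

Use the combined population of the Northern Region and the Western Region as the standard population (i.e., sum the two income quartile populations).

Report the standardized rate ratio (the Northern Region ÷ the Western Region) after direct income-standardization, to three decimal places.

Combined standard total = 191,600; weights = 0.2792, 0.2516, 0.2474, 0.2218.
The Northern Region: 0.2792×23.3 + 0.2516×55.1 + 0.2474×157.8 + 0.2218×458.5 = 161.1082 per 100,000.
The Western Region: 0.2792×29.3 + 0.2516×91.6 + 0.2474×229.1 + 0.2218×534.5 = 206.4627 per 100,000.
Ratio = 161.1082 ÷ 206.4627 = 0.78033.

0.780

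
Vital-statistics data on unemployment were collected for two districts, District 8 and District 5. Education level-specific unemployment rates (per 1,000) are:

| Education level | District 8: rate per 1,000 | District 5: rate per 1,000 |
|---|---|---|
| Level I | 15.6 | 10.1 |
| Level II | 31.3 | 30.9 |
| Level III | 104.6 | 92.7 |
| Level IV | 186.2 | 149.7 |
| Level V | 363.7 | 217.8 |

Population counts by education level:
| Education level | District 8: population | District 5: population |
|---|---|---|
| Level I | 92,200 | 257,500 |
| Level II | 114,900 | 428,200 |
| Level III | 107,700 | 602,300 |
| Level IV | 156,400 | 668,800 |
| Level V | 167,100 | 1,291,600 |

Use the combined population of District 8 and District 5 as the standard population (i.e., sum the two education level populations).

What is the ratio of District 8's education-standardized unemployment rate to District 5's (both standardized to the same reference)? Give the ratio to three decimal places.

1.481

Combined standard total = 3,886,700; weights = 0.0900, 0.1397, 0.1827, 0.2123, 0.3753.
District 8: 0.0900×15.6 + 0.1397×31.3 + 0.1827×104.6 + 0.2123×186.2 + 0.3753×363.7 = 200.9164 per 1,000.
District 5: 0.0900×10.1 + 0.1397×30.9 + 0.1827×92.7 + 0.2123×149.7 + 0.3753×217.8 = 135.6853 per 1,000.
Ratio = 200.9164 ÷ 135.6853 = 1.48075.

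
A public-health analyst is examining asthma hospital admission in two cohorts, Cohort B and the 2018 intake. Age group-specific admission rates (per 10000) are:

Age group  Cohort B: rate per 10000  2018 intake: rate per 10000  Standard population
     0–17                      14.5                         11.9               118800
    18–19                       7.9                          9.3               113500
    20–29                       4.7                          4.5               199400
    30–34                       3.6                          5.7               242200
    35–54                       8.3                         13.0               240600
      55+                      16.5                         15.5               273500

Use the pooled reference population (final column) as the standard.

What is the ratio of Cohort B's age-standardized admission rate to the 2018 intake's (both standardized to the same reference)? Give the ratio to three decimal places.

Standard total = 1188000; weights = 0.1000, 0.0955, 0.1678, 0.2039, 0.2025, 0.2302.
Cohort B: 0.1000×14.5 + 0.0955×7.9 + 0.1678×4.7 + 0.2039×3.6 + 0.2025×8.3 + 0.2302×16.5 = 9.2071 per 10000.
The 2018 intake: 0.1000×11.9 + 0.0955×9.3 + 0.1678×4.5 + 0.2039×5.7 + 0.2025×13.0 + 0.2302×15.5 = 10.1971 per 10000.
Ratio = 9.2071 ÷ 10.1971 = 0.90292.

0.903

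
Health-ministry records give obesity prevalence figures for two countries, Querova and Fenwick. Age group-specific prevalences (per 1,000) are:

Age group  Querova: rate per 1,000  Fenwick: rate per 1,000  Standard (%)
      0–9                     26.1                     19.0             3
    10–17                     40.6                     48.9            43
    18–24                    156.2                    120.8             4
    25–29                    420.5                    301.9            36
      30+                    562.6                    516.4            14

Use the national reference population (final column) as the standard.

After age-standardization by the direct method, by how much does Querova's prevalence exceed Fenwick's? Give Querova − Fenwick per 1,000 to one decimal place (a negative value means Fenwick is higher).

47.2

Standard weights: 0.03, 0.43, 0.04, 0.36, 0.14.
Querova: 0.0300×26.1 + 0.4300×40.6 + 0.0400×156.2 + 0.3600×420.5 + 0.1400×562.6 = 254.6330 per 1,000.
Fenwick: 0.0300×19.0 + 0.4300×48.9 + 0.0400×120.8 + 0.3600×301.9 + 0.1400×516.4 = 207.4090 per 1,000.
Difference = 254.6330 − 207.4090 = 47.2240.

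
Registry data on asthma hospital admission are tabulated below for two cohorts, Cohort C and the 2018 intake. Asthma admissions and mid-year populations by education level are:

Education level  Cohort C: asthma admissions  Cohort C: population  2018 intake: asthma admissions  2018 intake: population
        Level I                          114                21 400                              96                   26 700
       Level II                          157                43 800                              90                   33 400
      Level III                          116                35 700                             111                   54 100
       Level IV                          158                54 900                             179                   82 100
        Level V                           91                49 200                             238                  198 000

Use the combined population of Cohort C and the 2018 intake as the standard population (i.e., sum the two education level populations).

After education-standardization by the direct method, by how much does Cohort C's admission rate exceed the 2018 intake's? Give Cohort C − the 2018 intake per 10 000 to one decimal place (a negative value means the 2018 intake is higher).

Education-specific rates per 10 000 for Cohort C: 53.27, 35.84, 32.49, 28.78, 18.50.
For the 2018 intake: 35.96, 26.95, 20.52, 21.80, 12.02.
Combined standard total = 599 300; weights = 0.0803, 0.1288, 0.1498, 0.2286, 0.4125.
Cohort C: 0.0803×53.27 + 0.1288×35.84 + 0.1498×32.49 + 0.2286×28.78 + 0.4125×18.50 = 27.9700 per 10 000.
The 2018 intake: 0.0803×35.96 + 0.1288×26.95 + 0.1498×20.52 + 0.2286×21.80 + 0.4125×12.02 = 19.3735 per 10 000.
Difference = 27.9700 − 19.3735 = 8.5965.

8.6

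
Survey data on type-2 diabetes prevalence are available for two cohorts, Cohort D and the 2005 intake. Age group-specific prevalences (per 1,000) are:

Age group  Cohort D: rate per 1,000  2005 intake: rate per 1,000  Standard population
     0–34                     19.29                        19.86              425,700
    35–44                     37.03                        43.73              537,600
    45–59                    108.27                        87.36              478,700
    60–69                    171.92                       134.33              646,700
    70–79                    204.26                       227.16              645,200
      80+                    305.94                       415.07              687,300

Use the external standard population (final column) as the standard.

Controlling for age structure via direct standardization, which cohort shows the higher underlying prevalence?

Standard total = 3,421,200; weights = 0.1244, 0.1571, 0.1399, 0.1890, 0.1886, 0.2009.
Cohort D: 0.1244×19.29 + 0.1571×37.03 + 0.1399×108.27 + 0.1890×171.92 + 0.1886×204.26 + 0.2009×305.94 = 155.8487 per 1,000.
The 2005 intake: 0.1244×19.86 + 0.1571×43.73 + 0.1399×87.36 + 0.1890×134.33 + 0.1886×227.16 + 0.2009×415.07 = 173.1835 per 1,000.

2005 intake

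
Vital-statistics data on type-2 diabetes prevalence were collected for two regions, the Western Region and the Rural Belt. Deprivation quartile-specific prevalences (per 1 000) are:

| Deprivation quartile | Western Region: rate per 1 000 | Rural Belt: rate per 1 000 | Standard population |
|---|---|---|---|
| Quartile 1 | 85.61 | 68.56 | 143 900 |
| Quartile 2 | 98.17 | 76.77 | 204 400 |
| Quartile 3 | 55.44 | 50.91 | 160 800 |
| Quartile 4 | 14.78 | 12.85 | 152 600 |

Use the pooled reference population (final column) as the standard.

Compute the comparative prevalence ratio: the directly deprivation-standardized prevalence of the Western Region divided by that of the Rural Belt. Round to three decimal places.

Standard total = 661 700; weights = 0.2175, 0.3089, 0.2430, 0.2306.
The Western Region: 0.2175×85.61 + 0.3089×98.17 + 0.2430×55.44 + 0.2306×14.78 = 65.8235 per 1 000.
The Rural Belt: 0.2175×68.56 + 0.3089×76.77 + 0.2430×50.91 + 0.2306×12.85 = 53.9592 per 1 000.
Ratio = 65.8235 ÷ 53.9592 = 1.21988.

1.220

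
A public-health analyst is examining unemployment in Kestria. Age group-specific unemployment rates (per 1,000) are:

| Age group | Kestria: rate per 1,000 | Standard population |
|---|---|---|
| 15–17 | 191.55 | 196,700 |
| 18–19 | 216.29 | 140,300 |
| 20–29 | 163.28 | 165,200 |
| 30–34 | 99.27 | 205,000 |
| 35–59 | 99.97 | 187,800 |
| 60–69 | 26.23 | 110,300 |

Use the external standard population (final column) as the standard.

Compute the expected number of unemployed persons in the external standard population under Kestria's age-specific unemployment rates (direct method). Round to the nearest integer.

Expected unemployed persons = Σ (standard pop × age-specific rate ÷ 1,000)
= 196,700×191.55/1,000 + 140,300×216.29/1,000 + 165,200×163.28/1,000 + 205,000×99.27/1,000 + 187,800×99.97/1,000 + 110,300×26.23/1,000
= 37677.89 + 30345.49 + 26973.86 + 20350.35 + 18774.37 + 2893.17 = 137015.11.

137015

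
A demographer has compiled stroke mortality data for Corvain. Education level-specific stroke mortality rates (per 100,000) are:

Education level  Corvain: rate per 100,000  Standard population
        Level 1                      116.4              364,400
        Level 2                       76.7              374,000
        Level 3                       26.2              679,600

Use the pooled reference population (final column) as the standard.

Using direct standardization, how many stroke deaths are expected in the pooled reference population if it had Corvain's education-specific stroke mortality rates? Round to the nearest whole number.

889

Expected stroke deaths = Σ (standard pop × education-specific rate ÷ 100,000)
= 364,400×116.4/100,000 + 374,000×76.7/100,000 + 679,600×26.2/100,000
= 424.16 + 286.86 + 178.06 = 889.07.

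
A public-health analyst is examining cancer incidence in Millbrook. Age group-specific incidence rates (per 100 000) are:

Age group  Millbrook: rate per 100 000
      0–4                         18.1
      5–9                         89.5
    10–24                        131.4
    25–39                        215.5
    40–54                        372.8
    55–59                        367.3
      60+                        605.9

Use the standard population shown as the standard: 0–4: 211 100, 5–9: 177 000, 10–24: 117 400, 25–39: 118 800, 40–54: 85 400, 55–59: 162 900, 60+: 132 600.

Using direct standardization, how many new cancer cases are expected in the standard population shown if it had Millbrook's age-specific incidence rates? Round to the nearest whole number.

Expected new cancer cases = Σ (standard pop × age-specific rate ÷ 100 000)
= 211 100×18.1/100 000 + 177 000×89.5/100 000 + 117 400×131.4/100 000 + 118 800×215.5/100 000 + 85 400×372.8/100 000 + 162 900×367.3/100 000 + 132 600×605.9/100 000
= 38.21 + 158.41 + 154.26 + 256.01 + 318.37 + 598.33 + 803.42 = 2327.03.

2327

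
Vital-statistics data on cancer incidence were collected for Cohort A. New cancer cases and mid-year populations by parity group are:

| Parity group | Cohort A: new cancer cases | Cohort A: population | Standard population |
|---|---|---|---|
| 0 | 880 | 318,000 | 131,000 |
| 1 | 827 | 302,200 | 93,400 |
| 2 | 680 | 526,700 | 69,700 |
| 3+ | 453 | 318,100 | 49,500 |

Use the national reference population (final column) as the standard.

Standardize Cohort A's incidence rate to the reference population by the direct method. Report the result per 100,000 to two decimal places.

226.60

Parity-specific rates per 100,000 for Cohort A: 276.73, 273.66, 129.11, 142.41.
Standard total = 343,600; weights = 0.3813, 0.2718, 0.2029, 0.1441.
Standardized rate: 0.3813×276.73 + 0.2718×273.66 + 0.2029×129.11 + 0.1441×142.41 = 226.5986 per 100,000.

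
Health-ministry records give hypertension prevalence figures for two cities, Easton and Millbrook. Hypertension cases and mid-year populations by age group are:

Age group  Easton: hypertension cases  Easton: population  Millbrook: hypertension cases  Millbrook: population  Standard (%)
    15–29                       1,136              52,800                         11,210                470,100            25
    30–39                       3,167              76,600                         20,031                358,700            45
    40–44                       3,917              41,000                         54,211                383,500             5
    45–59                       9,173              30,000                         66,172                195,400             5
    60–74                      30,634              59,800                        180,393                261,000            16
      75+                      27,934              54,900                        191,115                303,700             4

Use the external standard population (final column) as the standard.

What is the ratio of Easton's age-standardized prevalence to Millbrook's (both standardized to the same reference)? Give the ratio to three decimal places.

0.767

Age-specific rates per 1,000 for Easton: 21.515, 41.345, 95.537, 305.767, 512.274, 508.816.
For Millbrook: 23.846, 55.843, 141.359, 338.649, 691.161, 629.289.
Standard weights: 0.25, 0.45, 0.05, 0.05, 0.16, 0.04.
Easton: 0.2500×21.515 + 0.4500×41.345 + 0.0500×95.537 + 0.0500×305.767 + 0.1600×512.274 + 0.0400×508.816 = 146.3656 per 1,000.
Millbrook: 0.2500×23.846 + 0.4500×55.843 + 0.0500×141.359 + 0.0500×338.649 + 0.1600×691.161 + 0.0400×629.289 = 190.8487 per 1,000.
Ratio = 146.3656 ÷ 190.8487 = 0.76692.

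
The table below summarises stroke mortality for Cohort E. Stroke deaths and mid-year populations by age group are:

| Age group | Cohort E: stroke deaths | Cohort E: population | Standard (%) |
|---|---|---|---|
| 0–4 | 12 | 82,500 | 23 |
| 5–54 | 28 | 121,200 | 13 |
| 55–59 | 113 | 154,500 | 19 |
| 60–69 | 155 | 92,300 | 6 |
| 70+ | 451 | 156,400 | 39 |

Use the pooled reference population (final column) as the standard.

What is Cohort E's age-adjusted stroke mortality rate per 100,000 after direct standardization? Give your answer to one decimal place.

Age-specific rates per 100,000 for Cohort E: 14.55, 23.10, 73.14, 167.93, 288.36.
Standard weights: 0.23, 0.13, 0.19, 0.06, 0.39.
Standardized rate: 0.2300×14.55 + 0.1300×23.10 + 0.1900×73.14 + 0.0600×167.93 + 0.3900×288.36 = 142.7827 per 100,000.

142.8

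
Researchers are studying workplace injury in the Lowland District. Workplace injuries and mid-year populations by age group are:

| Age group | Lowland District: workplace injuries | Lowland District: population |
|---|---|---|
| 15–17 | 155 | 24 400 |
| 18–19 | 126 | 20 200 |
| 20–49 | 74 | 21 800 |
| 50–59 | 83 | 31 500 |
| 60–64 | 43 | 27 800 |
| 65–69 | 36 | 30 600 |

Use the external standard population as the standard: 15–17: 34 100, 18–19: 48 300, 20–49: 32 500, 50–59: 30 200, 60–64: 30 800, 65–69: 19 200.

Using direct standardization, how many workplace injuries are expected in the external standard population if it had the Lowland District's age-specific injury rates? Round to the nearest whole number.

778

Age-specific rates per 10 000 for the Lowland District: 63.52, 62.38, 33.94, 26.35, 15.47, 11.76.
Expected workplace injuries = Σ (standard pop × age-specific rate ÷ 10 000)
= 34 100×63.52/10 000 + 48 300×62.38/10 000 + 32 500×33.94/10 000 + 30 200×26.35/10 000 + 30 800×15.47/10 000 + 19 200×11.76/10 000
= 216.62 + 301.28 + 110.32 + 79.57 + 47.64 + 22.59 = 778.02.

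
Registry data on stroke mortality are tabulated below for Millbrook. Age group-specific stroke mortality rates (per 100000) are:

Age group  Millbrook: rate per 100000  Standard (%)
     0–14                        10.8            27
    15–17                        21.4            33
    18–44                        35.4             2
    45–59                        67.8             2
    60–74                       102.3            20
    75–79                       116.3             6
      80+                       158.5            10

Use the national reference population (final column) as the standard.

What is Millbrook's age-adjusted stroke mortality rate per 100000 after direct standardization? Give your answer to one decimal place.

55.3

Standard weights: 0.27, 0.33, 0.02, 0.02, 0.20, 0.06, 0.10.
Standardized rate: 0.2700×10.8 + 0.3300×21.4 + 0.0200×35.4 + 0.0200×67.8 + 0.2000×102.3 + 0.0600×116.3 + 0.1000×158.5 = 55.3300 per 100000.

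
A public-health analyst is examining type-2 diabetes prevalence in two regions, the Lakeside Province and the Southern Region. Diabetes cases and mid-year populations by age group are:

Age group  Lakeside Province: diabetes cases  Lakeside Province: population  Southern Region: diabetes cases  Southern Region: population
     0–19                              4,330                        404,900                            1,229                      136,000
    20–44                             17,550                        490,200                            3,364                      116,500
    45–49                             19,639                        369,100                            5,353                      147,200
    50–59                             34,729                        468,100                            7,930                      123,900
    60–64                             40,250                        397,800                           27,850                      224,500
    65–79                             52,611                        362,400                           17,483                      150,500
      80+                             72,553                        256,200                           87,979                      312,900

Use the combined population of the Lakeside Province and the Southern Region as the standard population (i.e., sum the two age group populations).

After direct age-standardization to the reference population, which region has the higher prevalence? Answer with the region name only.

Age-specific rates per 1,000 for the Lakeside Province: 10.694, 35.802, 53.208, 74.191, 101.181, 145.174, 283.189.
For the Southern Region: 9.037, 28.876, 36.365, 64.003, 124.053, 116.166, 281.173.
Combined standard total = 3,960,200; weights = 0.1366, 0.1532, 0.1304, 0.1495, 0.1571, 0.1295, 0.1437.
The Lakeside Province: 0.1366×10.694 + 0.1532×35.802 + 0.1304×53.208 + 0.1495×74.191 + 0.1571×101.181 + 0.1295×145.174 + 0.1437×283.189 = 100.3701 per 1,000.
The Southern Region: 0.1366×9.037 + 0.1532×28.876 + 0.1304×36.365 + 0.1495×64.003 + 0.1571×124.053 + 0.1295×116.166 + 0.1437×281.173 = 94.9113 per 1,000.
The crude rates (87.92 vs 124.79) would put the Southern Region higher, but that reflects its age composition; once standardized to a common age structure, the Lakeside Province has the higher underlying rate.

Lakeside Province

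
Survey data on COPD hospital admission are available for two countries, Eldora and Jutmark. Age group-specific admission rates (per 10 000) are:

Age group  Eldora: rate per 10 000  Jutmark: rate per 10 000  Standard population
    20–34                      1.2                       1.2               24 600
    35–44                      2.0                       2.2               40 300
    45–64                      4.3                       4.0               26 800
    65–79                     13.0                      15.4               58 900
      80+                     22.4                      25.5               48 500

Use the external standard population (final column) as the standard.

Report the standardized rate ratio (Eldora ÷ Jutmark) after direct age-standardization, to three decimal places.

Standard total = 199 100; weights = 0.1236, 0.2024, 0.1346, 0.2958, 0.2436.
Eldora: 0.1236×1.2 + 0.2024×2.0 + 0.1346×4.3 + 0.2958×13.0 + 0.2436×22.4 = 10.4343 per 10 000.
Jutmark: 0.1236×1.2 + 0.2024×2.2 + 0.1346×4.0 + 0.2958×15.4 + 0.2436×25.5 = 11.8995 per 10 000.
Ratio = 10.4343 ÷ 11.8995 = 0.87687.

0.877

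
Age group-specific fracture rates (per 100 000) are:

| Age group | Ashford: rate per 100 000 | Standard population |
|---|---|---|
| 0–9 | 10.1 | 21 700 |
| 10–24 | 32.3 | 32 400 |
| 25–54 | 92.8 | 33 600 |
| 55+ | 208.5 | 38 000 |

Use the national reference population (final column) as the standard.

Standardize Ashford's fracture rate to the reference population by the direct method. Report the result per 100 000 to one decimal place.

97.9

Standard total = 125 700; weights = 0.1726, 0.2578, 0.2673, 0.3023.
Standardized rate: 0.1726×10.1 + 0.2578×32.3 + 0.2673×92.8 + 0.3023×208.5 = 97.9059 per 100 000.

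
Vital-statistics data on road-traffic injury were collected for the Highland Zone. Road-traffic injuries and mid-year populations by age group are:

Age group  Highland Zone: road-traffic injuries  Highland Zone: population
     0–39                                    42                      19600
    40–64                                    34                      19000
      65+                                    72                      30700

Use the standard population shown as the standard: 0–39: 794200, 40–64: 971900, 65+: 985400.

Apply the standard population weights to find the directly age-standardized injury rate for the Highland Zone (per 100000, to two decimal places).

209.05

Age-specific rates per 100000 for the Highland Zone: 214.29, 178.95, 234.53.
Standard total = 2751500; weights = 0.2886, 0.3532, 0.3581.
Standardized rate: 0.2886×214.29 + 0.3532×178.95 + 0.3581×234.53 = 209.0526 per 100000.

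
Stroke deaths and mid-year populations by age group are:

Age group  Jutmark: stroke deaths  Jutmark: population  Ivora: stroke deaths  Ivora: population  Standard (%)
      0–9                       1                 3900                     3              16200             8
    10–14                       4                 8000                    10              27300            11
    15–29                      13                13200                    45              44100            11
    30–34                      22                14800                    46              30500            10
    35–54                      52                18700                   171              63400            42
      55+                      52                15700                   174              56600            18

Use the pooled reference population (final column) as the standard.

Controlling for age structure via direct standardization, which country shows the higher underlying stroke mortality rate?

Jutmark

Age-specific rates per 100000 for Jutmark: 25.64, 50.00, 98.48, 148.65, 278.07, 331.21.
For Ivora: 18.52, 36.63, 102.04, 150.82, 269.72, 307.42.
Standard weights: 0.08, 0.11, 0.11, 0.10, 0.42, 0.18.
Jutmark: 0.0800×25.64 + 0.1100×50.00 + 0.1100×98.48 + 0.1000×148.65 + 0.4200×278.07 + 0.1800×331.21 = 209.6588 per 100000.
Ivora: 0.0800×18.52 + 0.1100×36.63 + 0.1100×102.04 + 0.1000×150.82 + 0.4200×269.72 + 0.1800×307.42 = 200.4337 per 100000.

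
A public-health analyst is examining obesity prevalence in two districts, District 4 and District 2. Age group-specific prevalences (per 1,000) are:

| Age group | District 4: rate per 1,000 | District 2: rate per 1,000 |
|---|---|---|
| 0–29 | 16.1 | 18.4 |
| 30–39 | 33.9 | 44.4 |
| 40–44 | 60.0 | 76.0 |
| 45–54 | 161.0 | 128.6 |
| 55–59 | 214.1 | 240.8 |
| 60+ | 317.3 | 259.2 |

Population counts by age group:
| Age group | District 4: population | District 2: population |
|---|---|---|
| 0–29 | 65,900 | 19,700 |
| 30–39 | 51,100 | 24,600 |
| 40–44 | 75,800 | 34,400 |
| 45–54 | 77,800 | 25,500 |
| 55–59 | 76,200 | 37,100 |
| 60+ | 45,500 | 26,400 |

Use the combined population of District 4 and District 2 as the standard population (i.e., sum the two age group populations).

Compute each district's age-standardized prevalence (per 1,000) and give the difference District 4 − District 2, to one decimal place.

3.1

Combined standard total = 560,000; weights = 0.1529, 0.1352, 0.1968, 0.1845, 0.2023, 0.1284.
District 4: 0.1529×16.1 + 0.1352×33.9 + 0.1968×60.0 + 0.1845×161.0 + 0.2023×214.1 + 0.1284×317.3 = 132.6055 per 1,000.
District 2: 0.1529×18.4 + 0.1352×44.4 + 0.1968×76.0 + 0.1845×128.6 + 0.2023×240.8 + 0.1284×259.2 = 129.4907 per 1,000.
Difference = 132.6055 − 129.4907 = 3.1148.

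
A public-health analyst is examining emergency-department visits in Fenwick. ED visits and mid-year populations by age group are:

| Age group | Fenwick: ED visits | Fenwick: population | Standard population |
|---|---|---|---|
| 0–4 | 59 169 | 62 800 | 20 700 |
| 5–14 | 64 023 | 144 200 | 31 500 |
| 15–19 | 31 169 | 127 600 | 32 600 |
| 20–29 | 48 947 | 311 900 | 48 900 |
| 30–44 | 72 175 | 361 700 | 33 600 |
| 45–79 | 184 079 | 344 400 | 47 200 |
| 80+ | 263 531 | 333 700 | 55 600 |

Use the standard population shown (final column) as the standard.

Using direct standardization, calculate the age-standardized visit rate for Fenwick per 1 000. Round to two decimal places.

Age-specific rates per 1 000 for Fenwick: 942.182, 443.988, 244.271, 156.932, 199.544, 534.492, 789.724.
Standard total = 270 100; weights = 0.0766, 0.1166, 0.1207, 0.1810, 0.1244, 0.1748, 0.2058.
Standardized rate: 0.0766×942.182 + 0.1166×443.988 + 0.1207×244.271 + 0.1810×156.932 + 0.1244×199.544 + 0.1748×534.492 + 0.2058×789.724 = 462.6706 per 1 000.

462.67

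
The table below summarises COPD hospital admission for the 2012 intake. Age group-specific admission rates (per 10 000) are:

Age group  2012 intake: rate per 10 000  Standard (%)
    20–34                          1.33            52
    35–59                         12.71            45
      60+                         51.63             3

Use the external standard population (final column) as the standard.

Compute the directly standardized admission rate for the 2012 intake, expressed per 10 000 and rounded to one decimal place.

8.0

Standard weights: 0.52, 0.45, 0.03.
Standardized rate: 0.5200×1.33 + 0.4500×12.71 + 0.0300×51.63 = 7.9600 per 10 000.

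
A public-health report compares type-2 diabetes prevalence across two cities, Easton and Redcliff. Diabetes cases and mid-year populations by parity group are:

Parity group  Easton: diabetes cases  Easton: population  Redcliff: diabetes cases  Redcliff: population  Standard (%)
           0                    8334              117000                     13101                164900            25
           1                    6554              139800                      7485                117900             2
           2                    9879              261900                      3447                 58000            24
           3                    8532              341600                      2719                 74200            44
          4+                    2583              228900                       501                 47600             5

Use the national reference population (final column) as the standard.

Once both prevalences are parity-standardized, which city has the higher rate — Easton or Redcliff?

Parity-specific rates per 1000 for Easton: 71.231, 46.881, 37.721, 24.977, 11.284.
For Redcliff: 79.448, 63.486, 59.431, 36.644, 10.525.
Standard weights: 0.25, 0.02, 0.24, 0.44, 0.05.
Easton: 0.2500×71.231 + 0.0200×46.881 + 0.2400×37.721 + 0.4400×24.977 + 0.0500×11.284 = 39.3522 per 1000.
Redcliff: 0.2500×79.448 + 0.0200×63.486 + 0.2400×59.431 + 0.4400×36.644 + 0.0500×10.525 = 52.0449 per 1000.

Redcliff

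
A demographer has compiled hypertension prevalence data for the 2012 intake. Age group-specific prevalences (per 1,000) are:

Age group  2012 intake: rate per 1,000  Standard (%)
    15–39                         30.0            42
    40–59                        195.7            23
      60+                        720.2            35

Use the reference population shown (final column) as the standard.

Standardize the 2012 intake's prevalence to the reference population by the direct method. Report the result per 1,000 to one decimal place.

309.7

Standard weights: 0.42, 0.23, 0.35.
Standardized rate: 0.4200×30.0 + 0.2300×195.7 + 0.3500×720.2 = 309.6810 per 1,000.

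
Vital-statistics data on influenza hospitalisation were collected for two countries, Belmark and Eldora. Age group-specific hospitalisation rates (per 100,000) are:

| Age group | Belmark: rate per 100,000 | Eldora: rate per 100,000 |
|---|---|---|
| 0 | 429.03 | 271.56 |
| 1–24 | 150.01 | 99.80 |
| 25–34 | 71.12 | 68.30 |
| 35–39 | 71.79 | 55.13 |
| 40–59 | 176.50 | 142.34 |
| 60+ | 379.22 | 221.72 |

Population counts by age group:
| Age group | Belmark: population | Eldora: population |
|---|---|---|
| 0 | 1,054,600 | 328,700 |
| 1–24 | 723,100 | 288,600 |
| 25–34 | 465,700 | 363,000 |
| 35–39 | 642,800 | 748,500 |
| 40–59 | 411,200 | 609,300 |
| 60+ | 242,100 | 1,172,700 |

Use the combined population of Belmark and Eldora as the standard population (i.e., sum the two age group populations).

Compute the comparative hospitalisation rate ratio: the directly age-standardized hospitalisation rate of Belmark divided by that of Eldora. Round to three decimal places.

1.516

Combined standard total = 7,050,300; weights = 0.1962, 0.1435, 0.1175, 0.1973, 0.1447, 0.2007.
Belmark: 0.1962×429.03 + 0.1435×150.01 + 0.1175×71.12 + 0.1973×71.79 + 0.1447×176.50 + 0.2007×379.22 = 229.8767 per 100,000.
Eldora: 0.1962×271.56 + 0.1435×99.80 + 0.1175×68.30 + 0.1973×55.13 + 0.1447×142.34 + 0.2007×221.72 = 151.6058 per 100,000.
Ratio = 229.8767 ÷ 151.6058 = 1.51628.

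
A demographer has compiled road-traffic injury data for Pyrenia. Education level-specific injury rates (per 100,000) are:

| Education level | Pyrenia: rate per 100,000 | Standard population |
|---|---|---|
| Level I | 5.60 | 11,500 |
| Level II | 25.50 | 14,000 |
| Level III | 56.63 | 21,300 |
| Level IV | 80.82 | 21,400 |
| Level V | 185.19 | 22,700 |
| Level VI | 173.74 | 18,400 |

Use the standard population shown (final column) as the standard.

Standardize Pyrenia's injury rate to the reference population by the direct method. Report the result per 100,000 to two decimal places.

Standard total = 109,300; weights = 0.1052, 0.1281, 0.1949, 0.1958, 0.2077, 0.1683.
Standardized rate: 0.1052×5.60 + 0.1281×25.50 + 0.1949×56.63 + 0.1958×80.82 + 0.2077×185.19 + 0.1683×173.74 = 98.4245 per 100,000.

98.42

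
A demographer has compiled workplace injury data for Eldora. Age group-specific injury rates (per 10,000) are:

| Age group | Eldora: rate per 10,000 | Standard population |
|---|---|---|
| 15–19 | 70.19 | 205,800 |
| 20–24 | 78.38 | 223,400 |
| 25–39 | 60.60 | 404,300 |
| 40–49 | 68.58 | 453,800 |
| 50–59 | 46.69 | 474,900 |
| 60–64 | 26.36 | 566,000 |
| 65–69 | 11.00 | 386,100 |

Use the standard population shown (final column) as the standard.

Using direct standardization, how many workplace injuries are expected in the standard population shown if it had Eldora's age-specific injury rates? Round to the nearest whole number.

12892

Expected workplace injuries = Σ (standard pop × age-specific rate ÷ 10,000)
= 205,800×70.19/10,000 + 223,400×78.38/10,000 + 404,300×60.60/10,000 + 453,800×68.58/10,000 + 474,900×46.69/10,000 + 566,000×26.36/10,000 + 386,100×11.00/10,000
= 1444.51 + 1751.01 + 2450.06 + 3112.16 + 2217.31 + 1491.98 + 424.71 = 12891.73.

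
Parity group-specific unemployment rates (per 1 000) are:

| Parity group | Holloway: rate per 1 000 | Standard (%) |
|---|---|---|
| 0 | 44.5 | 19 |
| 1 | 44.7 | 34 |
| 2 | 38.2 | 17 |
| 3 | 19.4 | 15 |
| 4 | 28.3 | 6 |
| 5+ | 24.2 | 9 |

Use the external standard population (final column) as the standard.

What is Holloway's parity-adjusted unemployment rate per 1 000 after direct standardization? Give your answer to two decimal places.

Standard weights: 0.19, 0.34, 0.17, 0.15, 0.06, 0.09.
Standardized rate: 0.1900×44.5 + 0.3400×44.7 + 0.1700×38.2 + 0.1500×19.4 + 0.0600×28.3 + 0.0900×24.2 = 36.9330 per 1 000.

36.93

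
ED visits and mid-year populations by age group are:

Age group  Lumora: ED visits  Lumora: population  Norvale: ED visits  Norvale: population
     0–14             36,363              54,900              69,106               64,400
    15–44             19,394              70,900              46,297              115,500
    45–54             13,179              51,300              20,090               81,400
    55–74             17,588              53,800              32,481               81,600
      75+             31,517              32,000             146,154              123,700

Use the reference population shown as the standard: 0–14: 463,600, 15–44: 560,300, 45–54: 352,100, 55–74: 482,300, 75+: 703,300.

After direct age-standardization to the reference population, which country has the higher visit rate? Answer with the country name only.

Norvale

Age-specific rates per 1,000 for Lumora: 662.350, 273.540, 256.901, 326.914, 984.906.
For Norvale: 1073.075, 400.840, 246.806, 398.051, 1181.520.
Standard total = 2,561,600; weights = 0.1810, 0.2187, 0.1375, 0.1883, 0.2746.
Lumora: 0.1810×662.350 + 0.2187×273.540 + 0.1375×256.901 + 0.1883×326.914 + 0.2746×984.906 = 546.9785 per 1,000.
Norvale: 0.1810×1073.075 + 0.2187×400.840 + 0.1375×246.806 + 0.1883×398.051 + 0.2746×1181.520 = 715.1434 per 1,000.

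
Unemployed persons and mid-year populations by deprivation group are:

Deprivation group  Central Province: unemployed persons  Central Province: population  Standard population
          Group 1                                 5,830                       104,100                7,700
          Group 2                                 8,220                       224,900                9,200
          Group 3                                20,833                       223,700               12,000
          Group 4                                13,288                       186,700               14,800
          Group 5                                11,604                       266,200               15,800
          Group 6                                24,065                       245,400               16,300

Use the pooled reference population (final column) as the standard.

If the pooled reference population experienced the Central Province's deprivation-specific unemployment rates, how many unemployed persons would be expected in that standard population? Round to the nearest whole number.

5226

Deprivation-specific rates per 1,000 for the Central Province: 56.004, 36.550, 93.129, 71.173, 43.591, 98.064.
Expected unemployed persons = Σ (standard pop × deprivation-specific rate ÷ 1,000)
= 7,700×56.004/1,000 + 9,200×36.550/1,000 + 12,000×93.129/1,000 + 14,800×71.173/1,000 + 15,800×43.591/1,000 + 16,300×98.064/1,000
= 431.23 + 336.26 + 1117.55 + 1053.36 + 688.74 + 1598.45 = 5225.59.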